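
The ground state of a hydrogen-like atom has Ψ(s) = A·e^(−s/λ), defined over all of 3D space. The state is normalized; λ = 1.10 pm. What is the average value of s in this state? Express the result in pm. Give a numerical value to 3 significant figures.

⟨s⟩ ≈ 1.65 pm

⟨s⟩ = ∫ s |Ψ|² 4πs² ds over the full domain.
Recall ∫₀^∞ s^m e^(−s/β) ds = m!·β^(m+1), evaluating both integrals, ⟨s⟩ = 3·λ/2.
With λ = 1.10, ⟨s⟩ = 1.650.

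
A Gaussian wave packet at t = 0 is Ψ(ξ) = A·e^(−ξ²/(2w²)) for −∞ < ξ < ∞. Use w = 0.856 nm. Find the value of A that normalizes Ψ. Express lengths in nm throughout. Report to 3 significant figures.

Normalization requires ∫|Ψ|² dξ = 1, integrated from −∞ to ∞.
Carrying out the integral gives A² · √(π)·w.
Hence A² = 1/[√(π)·w].
Plugging in w = 0.856 yields A = 0.8118.

A ≈ 0.812 nm^(-1/2)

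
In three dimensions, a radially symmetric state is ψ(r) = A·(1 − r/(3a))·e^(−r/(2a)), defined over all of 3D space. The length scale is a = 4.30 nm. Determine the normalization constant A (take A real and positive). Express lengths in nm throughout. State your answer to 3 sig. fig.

A ≈ 0.0387 nm^(-3/2)

Require ∫ |ψ|² 4πr² dr = 1 over the whole domain.
Using ∫₀^∞ rⁿ e^(−αr) dr = n!/αⁿ⁺¹, the integral (without the A² prefactor) comes out to 8·π·a^3/3.
Setting this equal to 1 gives A² = 1/(8·π·a^3/3).
With a = 4.30: A² = 0.001501 and A = 0.03875.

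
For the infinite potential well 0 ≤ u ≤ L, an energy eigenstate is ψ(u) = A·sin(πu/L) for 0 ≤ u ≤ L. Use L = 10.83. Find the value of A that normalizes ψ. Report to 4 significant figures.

The normalization condition is ∫|ψ|² du = 1 from 0 to L.
∫|ψ|² du = A²·(L/2).
Hence A² = 1/[L/2].
Plugging in L = 10.83 yields A = 0.42974.

A ≈ 0.4297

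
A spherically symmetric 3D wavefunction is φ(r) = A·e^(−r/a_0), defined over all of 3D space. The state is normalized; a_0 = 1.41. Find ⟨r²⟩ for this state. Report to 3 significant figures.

The expectation value is the |φ|²-weighted average of r^2: ∫ r^2|φ|² 4πr² dr.
With ∫₀^∞ r^4 e^(−αr) dr = 4!/α^5, evaluating both integrals, ⟨r²⟩ = 3·a_0^2.
Putting a_0 = 1.41 gives 5.964.

⟨r^2⟩ ≈ 5.96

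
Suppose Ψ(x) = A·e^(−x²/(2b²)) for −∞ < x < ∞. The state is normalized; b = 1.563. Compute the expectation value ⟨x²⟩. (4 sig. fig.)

⟨x^2⟩ ≈ 1.221

By definition ⟨x²⟩ = ∫ x^2 |Ψ(x)|² dx.
Differentiating ∫e^(−αx²) dx = √(π/α) under α to get the higher moments, since the A² factors cancel between numerator and denominator, ⟨x²⟩ = b^2/2.
Putting b = 1.563 gives 1.2215.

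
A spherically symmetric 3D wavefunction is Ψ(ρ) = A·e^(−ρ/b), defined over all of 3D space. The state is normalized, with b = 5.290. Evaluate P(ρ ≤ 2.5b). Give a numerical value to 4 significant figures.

P = ∫ |Ψ|² 4πρ² dρ over ρ ≤ 2.5b.
The full normalization integral is A²·[π·b^3] = 1, fixing A².
Substituting u = ρ/b, A², 4π and the length scale all cancel in the ratio: P = ∫_{0}^{2.5} u^2·e^(-2·u) du / ∫_{0}^{∞} u^2·e^(-2·u) du.
Using ∫ u^2·e^(-2·u) du = -(2·u^2 + 2·u + 1)·e^(-2·u)/4, the numerator is 1/4 - 37·e^(-5)/8 and the denominator is 1/4.
This evaluates to P = 0.87535.

P ≈ 0.8753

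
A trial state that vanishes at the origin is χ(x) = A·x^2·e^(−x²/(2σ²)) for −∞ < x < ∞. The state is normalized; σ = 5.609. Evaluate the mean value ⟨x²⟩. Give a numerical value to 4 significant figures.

The expectation value is the |χ|²-weighted average of x^2: ∫ x^2|χ|² dx.
With ∫_{−∞}^{∞} x^(2m) e^(−αx²) dx = (2m−1)!!·√π / (2^m α^(m+1/2)), the ratio of the moment integral to the normalization integral gives ⟨x²⟩ = 5·σ^2/2.
With σ = 5.609, ⟨x^2⟩ = 78.652.

⟨x^2⟩ ≈ 78.65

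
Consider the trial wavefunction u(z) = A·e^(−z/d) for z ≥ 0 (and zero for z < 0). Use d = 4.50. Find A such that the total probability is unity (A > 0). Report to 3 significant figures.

We need A² ∫|f|² dz = 1, taking the integral from 0 to ∞.
With ∫₀^∞ z^0 e^(−αz) dz = 0!/α^1, carrying out the integral gives A² · d/2.
Setting this equal to 1 gives A² = 1/(d/2).
Substituting d = 4.50 gives A² = 0.4444, so A = 0.6667.

A ≈ 0.667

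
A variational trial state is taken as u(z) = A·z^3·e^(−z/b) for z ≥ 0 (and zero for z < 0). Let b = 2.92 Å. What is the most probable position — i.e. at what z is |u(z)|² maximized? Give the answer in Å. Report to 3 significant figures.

Set d/dz [|u(z)|²] = 0 and solve for z > 0.
Solving yields z = 3·b.
With b = 2.92, the most probable position is 8.760 Å.

z ≈ 8.76 Å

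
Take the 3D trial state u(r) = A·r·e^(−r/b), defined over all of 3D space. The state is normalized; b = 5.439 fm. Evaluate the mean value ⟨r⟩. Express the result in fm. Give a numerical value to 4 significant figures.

⟨r⟩ ≈ 13.60 fm

⟨r⟩ = ∫ r |u|² 4πr² dr over the full domain.
Since the A² factors cancel between numerator and denominator, ⟨r⟩ = 5·b/2.
With b = 5.439, ⟨r⟩ = 13.598.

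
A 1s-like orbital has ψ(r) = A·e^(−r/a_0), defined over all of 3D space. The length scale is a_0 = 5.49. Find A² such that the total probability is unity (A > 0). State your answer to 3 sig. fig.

A^2 ≈ 0.00192

The normalization condition is ∫|ψ|² 4πr² dr = 1 from 0 to ∞.
With ψ = A·e^(−r/a_0), the integral evaluates to A²·[π·a_0^3].
So A² = (π·a_0^3)^(−1).
With a_0 = 5.49: A² = 0.001924 and A = 0.04386.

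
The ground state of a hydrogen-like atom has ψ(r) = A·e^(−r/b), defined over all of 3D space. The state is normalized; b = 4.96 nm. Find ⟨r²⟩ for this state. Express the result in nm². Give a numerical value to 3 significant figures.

⟨r^2⟩ ≈ 73.8 nm^2

The expectation value is the |ψ|²-weighted average of r^2: ∫ r^2|ψ|² 4πr² dr.
Since the A² factors cancel between numerator and denominator, ⟨r²⟩ = 3·b^2.
Putting b = 4.96 gives 73.80.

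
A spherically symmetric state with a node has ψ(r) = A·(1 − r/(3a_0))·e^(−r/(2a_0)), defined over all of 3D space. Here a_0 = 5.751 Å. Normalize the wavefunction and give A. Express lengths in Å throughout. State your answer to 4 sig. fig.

A ≈ 0.02505 Å^(-3/2)

We need A² ∫|f|² 4πr² dr = 1, taking the integral from 0 to ∞.
In 3D with spherical symmetry the volume element is 4πr² dr.
Recall ∫₀^∞ r^m e^(−r/β) dr = m!·β^(m+1), ∫|ψ|² 4πr² dr = A²·(8·π·a_0^3/3).
Setting this equal to 1 gives A² = 1/(8·π·a_0^3/3).
Substituting a_0 = 5.751 gives A² = 0.00062755, so A = 0.025051.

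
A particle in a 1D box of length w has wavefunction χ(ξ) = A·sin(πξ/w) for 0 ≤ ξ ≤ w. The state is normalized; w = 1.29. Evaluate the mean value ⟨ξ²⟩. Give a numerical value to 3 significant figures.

⟨ξ^2⟩ ≈ 0.470

⟨ξ²⟩ = ∫ ξ^2 |χ|² dξ over the full domain.
With ∫₀^w sin²(nπξ/w) dξ = w/2, since the A² factors cancel between numerator and denominator, ⟨ξ²⟩ = -w^2/(2·π^2) + w^2/3.
With w = 1.29, ⟨ξ^2⟩ = 0.4704.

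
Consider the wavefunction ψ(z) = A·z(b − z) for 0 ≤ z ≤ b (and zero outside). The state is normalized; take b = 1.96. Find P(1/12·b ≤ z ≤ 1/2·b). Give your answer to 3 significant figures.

|ψ|² is the probability density, so P = ∫_{1/12·b}^{1/2·b} |ψ|² dz.
Since A² = 1/(b^5/30), this is the region integral divided by the full normalization integral.
Substituting u = z/b, A² and the length scale cancel in the ratio: P = ∫_{1/12}^{1/2} u^2·(1 - u)^2 du / ∫_{0}^{1} u^2·(1 - u)^2 du.
With ∫ u^2·(1 - u)^2 du = u^3·(6·u^2 - 15·u + 10)/30 + C, the region integral is ≈ 0.016497 and the full one is 1/30.
Taking the ratio, P = 0.4949.

P ≈ 0.495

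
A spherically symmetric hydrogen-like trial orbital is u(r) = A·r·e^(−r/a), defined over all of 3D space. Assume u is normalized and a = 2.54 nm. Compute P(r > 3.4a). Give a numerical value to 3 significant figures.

P ≈ 0.192

Integrate the radial probability density 4πr²|u|² over r > 3.4a.
Normalization gives A² = 1/(3·π·a^5).
Substituting t = r/a, A², 4π and the length scale all cancel in the ratio: P = ∫_{3.4}^{∞} t^4·e^(-2·t) dt / ∫_{0}^{∞} t^4·e^(-2·t) dt.
Using ∫ t^4·e^(-2·t) dt = -(t^4/2 + t^3 + 3·t^2/2 + 3·t/2 + 3/4)·e^(-2·t), the numerator is ≈ 0.14402 and the denominator is 3/4.
This evaluates to P = 0.1920.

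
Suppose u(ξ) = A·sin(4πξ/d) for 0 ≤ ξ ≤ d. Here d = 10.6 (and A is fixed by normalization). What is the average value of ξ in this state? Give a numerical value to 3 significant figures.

⟨ξ⟩ ≈ 5.30

⟨ξ⟩ = ∫ ξ |u|² dξ over the full domain.
The ratio of the moment integral to the normalization integral gives ⟨ξ⟩ = d/2.
Putting d = 10.6 gives 5.300.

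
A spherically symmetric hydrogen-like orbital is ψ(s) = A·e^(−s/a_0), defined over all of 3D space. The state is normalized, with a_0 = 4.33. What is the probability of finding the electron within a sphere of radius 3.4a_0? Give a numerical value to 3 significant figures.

P ≈ 0.966

Integrate the radial probability density 4πs²|ψ|² over s ≤ 3.4a_0.
A² is fixed by ∫₀^∞ 4πs²|ψ|² ds = 1, i.e. A² = (π·a_0^3)^(−1).
In terms of u = s/a_0 (A², 4π and the length scale all cancel between numerator and denominator), P = [∫_{0}^{3.4} u^2·e^(-2·u) du] / [∫_{0}^{∞} u^2·e^(-2·u) du].
An antiderivative of u^2·e^(-2·u) is -(2·u^2 + 2·u + 1)·e^(-2·u)/4; evaluating from 0 to 3.4 gives 1/4 - 773·e^(-34/5)/100, while the full integral is 1/4.
The region integral divided by the full integral gives P = 0.9656.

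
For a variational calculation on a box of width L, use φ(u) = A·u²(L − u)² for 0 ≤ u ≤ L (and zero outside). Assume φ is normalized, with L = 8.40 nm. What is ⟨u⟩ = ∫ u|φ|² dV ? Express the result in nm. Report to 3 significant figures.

⟨u⟩ ≈ 4.20 nm

By definition ⟨u⟩ = ∫ u |φ(u)|² du.
Expanding the polynomial and integrating term by term, evaluating both integrals, ⟨u⟩ = L/2.
With L = 8.40, ⟨u⟩ = 4.200.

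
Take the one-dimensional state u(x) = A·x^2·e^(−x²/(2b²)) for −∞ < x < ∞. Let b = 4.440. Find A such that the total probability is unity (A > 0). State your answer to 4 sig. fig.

A ≈ 0.02088

Require ∫ |u|² dx = 1 over the whole domain.
Carrying out the integral gives A² · 3·√(π)·b^5/4.
Plugging in b = 4.440 yields A = 0.020880.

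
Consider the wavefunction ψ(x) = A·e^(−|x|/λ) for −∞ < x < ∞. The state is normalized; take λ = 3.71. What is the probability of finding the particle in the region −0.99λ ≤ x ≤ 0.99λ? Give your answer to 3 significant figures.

|ψ|² is the probability density, so P = ∫_{−0.99λ}^{0.99λ} |ψ|² dx.
The normalization integral ∫|ψ|²dx over the whole domain equals λ·A², and A² cancels in the ratio.
Both integrals are even about x = 0, so only the x ≥ 0 halves are needed (the factors of 2 cancel). In terms of u = x/λ (A² and the length scale cancel between numerator and denominator), P = [∫_{0}^{0.99} e^(-2·u) du] / [∫_{0}^{∞} e^(-2·u) du].
An antiderivative of e^(-2·u) is -e^(-2·u)/2; evaluating from 0 to 0.99 gives 1/2 - e^(-99/50)/2, while the full integral is 1/2.
Taking the ratio, P = 0.8619.

P ≈ 0.862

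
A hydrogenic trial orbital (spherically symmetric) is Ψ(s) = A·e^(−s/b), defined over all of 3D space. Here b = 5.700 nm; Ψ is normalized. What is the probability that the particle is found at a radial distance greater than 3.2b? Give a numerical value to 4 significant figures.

P ≈ 0.04632

P = ∫ |Ψ|² 4πs² ds over s > 3.2b.
A² is fixed by ∫₀^∞ 4πs²|Ψ|² ds = 1, i.e. A² = (π·b^3)^(−1).
Substituting u = s/b, A², 4π and the length scale all cancel in the ratio: P = ∫_{3.2}^{∞} u^2·e^(-2·u) du / ∫_{0}^{∞} u^2·e^(-2·u) du.
An antiderivative of u^2·e^(-2·u) is -(2·u^2 + 2·u + 1)·e^(-2·u)/4; evaluating from 3.2 to ∞ gives 697·e^(-32/5)/100, while the full integral is 1/4.
The region integral divided by the full integral gives P = 0.046324.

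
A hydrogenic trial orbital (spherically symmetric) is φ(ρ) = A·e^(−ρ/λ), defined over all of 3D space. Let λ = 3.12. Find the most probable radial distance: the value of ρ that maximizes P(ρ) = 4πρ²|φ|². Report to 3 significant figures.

ρ ≈ 3.12

Differentiate P(ρ) = 4πρ²|φ|² with respect to ρ and set to zero.
This gives ρ = λ.
With λ = 3.12, the most probable radial distance is 3.120.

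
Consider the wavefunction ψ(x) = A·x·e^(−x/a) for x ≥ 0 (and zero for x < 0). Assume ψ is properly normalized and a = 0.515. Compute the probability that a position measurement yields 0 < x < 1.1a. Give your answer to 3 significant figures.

P ≈ 0.377

The probability is P = ∫ |ψ|² dx over [0, 1.1a].
Since A² = 1/(a^3/4), this is the region integral divided by the full normalization integral.
Let u = x/a; then A² and the length scale cancel, so P = ∫_{0}^{1.1} u^2·e^(-2·u) du ÷ ∫_{0}^{∞} u^2·e^(-2·u) du.
Using ∫ u^2·e^(-2·u) du = -(2·u^2 + 2·u + 1)·e^(-2·u)/4, the numerator is 1/4 - 281·e^(-11/5)/200 and the denominator is 1/4.
The result is P = 0.3773.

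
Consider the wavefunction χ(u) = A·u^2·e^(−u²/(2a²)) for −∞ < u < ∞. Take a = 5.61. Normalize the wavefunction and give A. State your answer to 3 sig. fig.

Require ∫ |χ|² du = 1 over the whole domain.
Differentiating ∫e^(−αu²) du = √(π/α) under α to get the higher moments, with χ = A·u^2·e^(−u²/(2a²)), the integral evaluates to A²·[3·√(π)·a^5/4].
So A² = (3·√(π)·a^5/4)^(−1).
Substituting a = 5.61 gives A² = 0.0001354, so A = 0.01164.

A ≈ 0.0116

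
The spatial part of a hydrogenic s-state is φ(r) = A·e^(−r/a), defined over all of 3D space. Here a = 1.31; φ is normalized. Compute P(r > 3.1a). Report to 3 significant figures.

P ≈ 0.0536

P = ∫ |φ|² 4πr² dr over r > 3.1a.
Normalization gives A² = 1/(π·a^3).
In terms of u = r/a (A², 4π and the length scale all cancel between numerator and denominator), P = [∫_{3.1}^{∞} u^2·e^(-2·u) du] / [∫_{0}^{∞} u^2·e^(-2·u) du].
An antiderivative of u^2·e^(-2·u) is -(2·u^2 + 2·u + 1)·e^(-2·u)/4; evaluating from 3.1 to ∞ gives 1321·e^(-31/5)/200, while the full integral is 1/4.
This evaluates to P = 0.05362.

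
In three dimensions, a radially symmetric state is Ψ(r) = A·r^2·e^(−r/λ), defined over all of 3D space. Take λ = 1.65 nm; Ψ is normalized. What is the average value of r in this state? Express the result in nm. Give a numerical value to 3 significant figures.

By definition ⟨r⟩ = ∫ r |Ψ(r)|² 4πr² dr.
Recall ∫₀^∞ r^m e^(−r/β) dr = m!·β^(m+1), evaluating both integrals, ⟨r⟩ = 7·λ/2.
Putting λ = 1.65 gives 5.775.

⟨r⟩ ≈ 5.78 nm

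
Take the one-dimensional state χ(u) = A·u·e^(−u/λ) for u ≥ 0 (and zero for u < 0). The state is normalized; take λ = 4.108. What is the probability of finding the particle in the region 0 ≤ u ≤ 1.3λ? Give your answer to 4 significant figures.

The probability is P = ∫ |χ|² du over [0, 1.3λ].
The normalization integral ∫|χ|²du over the whole domain equals λ^3/4·A², and A² cancels in the ratio.
Let t = u/λ; then A² and the length scale cancel, so P = ∫_{0}^{1.3} t^2·e^(-2·t) dt ÷ ∫_{0}^{∞} t^2·e^(-2·t) dt.
With ∫ t^2·e^(-2·t) dt = -(2·t^2 + 2·t + 1)·e^(-2·t)/4 + C, the region integral is 1/4 - 349·e^(-13/5)/200 and the full one is 1/4.
Taking the ratio, P = 0.48157.

P ≈ 0.4816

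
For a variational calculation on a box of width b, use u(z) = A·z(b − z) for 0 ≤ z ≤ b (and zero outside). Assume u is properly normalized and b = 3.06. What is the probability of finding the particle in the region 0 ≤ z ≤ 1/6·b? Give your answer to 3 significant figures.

P = ∫_{0}^{1/6·b} |u(z)|² dz.
With A² fixed by ∫|u|² = 1, i.e. A² = (b^5/30)^(−1), substitute and integrate.
Substituting t = z/b, A² and the length scale cancel in the ratio: P = ∫_{0}^{1/6} t^2·(1 - t)^2 dt / ∫_{0}^{1} t^2·(1 - t)^2 dt.
With ∫ t^2·(1 - t)^2 dt = t^3·(6·t^2 - 15·t + 10)/30 + C, the region integral is ≈ 0.0011831 and the full one is 1/30.
Taking the ratio, P = 23/648.

P ≈ 0.0355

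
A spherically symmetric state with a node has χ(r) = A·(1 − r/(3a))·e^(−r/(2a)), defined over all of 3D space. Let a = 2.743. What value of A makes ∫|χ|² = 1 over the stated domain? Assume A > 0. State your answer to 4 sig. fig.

The normalization condition is ∫|χ|² 4πr² dr = 1 from 0 to ∞.
Using ∫₀^∞ rⁿ e^(−αr) dr = n!/αⁿ⁺¹, with χ = A·(1 − r/(3a))·e^(−r/(2a)), the integral evaluates to A²·[8·π·a^3/3].
Hence A² = 1/[8·π·a^3/3].
With a = 2.743: A² = 0.0057837 and A = 0.076050.

A ≈ 0.07605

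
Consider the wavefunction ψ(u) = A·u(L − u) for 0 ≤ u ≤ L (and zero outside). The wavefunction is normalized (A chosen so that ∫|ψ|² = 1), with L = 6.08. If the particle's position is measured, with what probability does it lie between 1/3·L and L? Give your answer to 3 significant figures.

|ψ|² is the probability density, so P = ∫_{1/3·L}^{L} |ψ|² du.
With A² fixed by ∫|ψ|² = 1, i.e. A² = (L^5/30)^(−1), substitute and integrate.
Substituting t = u/L, A² and the length scale cancel in the ratio: P = ∫_{1/3}^{1} t^2·(1 - t)^2 dt / ∫_{0}^{1} t^2·(1 - t)^2 dt.
With ∫ t^2·(1 - t)^2 dt = t^3·(6·t^2 - 15·t + 10)/30 + C, the region integral is 32/1215 and the full one is 1/30.
Evaluating gives P = 64/81.

P ≈ 0.790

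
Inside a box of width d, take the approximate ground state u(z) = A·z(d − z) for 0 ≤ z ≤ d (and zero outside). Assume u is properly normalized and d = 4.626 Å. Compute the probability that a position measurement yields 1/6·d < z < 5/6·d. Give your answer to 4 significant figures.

|u|² is the probability density, so P = ∫_{1/6·d}^{5/6·d} |u|² dz.
Since A² = 1/(d^5/30), this is the region integral divided by the full normalization integral.
Let t = z/d; then A² and the length scale cancel, so P = ∫_{1/6}^{5/6} t^2·(1 - t)^2 dt ÷ ∫_{0}^{1} t^2·(1 - t)^2 dt.
Using ∫ t^2·(1 - t)^2 dt = t^3·(6·t^2 - 15·t + 10)/30, the numerator is 301/9720 and the denominator is 1/30.
The result is P = 301/324.

P ≈ 0.9290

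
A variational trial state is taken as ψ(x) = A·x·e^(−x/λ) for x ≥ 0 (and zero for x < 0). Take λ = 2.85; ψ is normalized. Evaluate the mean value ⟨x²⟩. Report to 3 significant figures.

The expectation value is the |ψ|²-weighted average of x^2: ∫ x^2|ψ|² dx.
Recall ∫₀^∞ x^m e^(−x/β) dx = m!·β^(m+1), the ratio of the moment integral to the normalization integral gives ⟨x²⟩ = 3·λ^2.
Putting λ = 2.85 gives 24.37.

⟨x^2⟩ ≈ 24.4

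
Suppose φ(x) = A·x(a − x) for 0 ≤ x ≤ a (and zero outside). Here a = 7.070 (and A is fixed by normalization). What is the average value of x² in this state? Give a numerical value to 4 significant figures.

⟨x^2⟩ ≈ 14.28

The expectation value is the |φ|²-weighted average of x^2: ∫ x^2|φ|² dx.
Expanding the polynomial and integrating term by term, since the A² factors cancel between numerator and denominator, ⟨x²⟩ = 2·a^2/7.
With a = 7.070, ⟨x^2⟩ = 14.281.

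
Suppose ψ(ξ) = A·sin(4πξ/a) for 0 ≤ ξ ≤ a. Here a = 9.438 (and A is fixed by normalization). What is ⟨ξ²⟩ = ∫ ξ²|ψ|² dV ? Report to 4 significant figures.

⟨ξ^2⟩ ≈ 29.41

The expectation value is the |ψ|²-weighted average of ξ^2: ∫ ξ^2|ψ|² dξ.
With ∫₀^a sin²(nπξ/a) dξ = a/2, since the A² factors cancel between numerator and denominator, ⟨ξ²⟩ = -a^2/(32·π^2) + a^2/3.
Putting a = 9.438 gives 29.410.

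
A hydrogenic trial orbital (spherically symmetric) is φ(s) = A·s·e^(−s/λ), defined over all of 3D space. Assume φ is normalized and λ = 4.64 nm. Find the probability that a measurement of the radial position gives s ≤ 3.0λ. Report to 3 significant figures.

P = ∫ |φ|² 4πs² ds over s ≤ 3.0λ.
The full normalization integral is A²·[3·π·λ^5] = 1, fixing A².
In terms of u = s/λ (A², 4π and the length scale all cancel between numerator and denominator), P = [∫_{0}^{3.0} u^4·e^(-2·u) du] / [∫_{0}^{∞} u^4·e^(-2·u) du].
Using ∫ u^4·e^(-2·u) du = -(u^4/2 + u^3 + 3·u^2/2 + 3·u/2 + 3/4)·e^(-2·u), the numerator is 3/4 - 345·e^(-6)/4 and the denominator is 3/4.
The region integral divided by the full integral gives P = 0.7149.

P ≈ 0.715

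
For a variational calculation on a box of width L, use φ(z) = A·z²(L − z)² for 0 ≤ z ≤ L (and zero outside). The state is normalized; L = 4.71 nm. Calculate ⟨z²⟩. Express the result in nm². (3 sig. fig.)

⟨z^2⟩ ≈ 6.05 nm^2

⟨z²⟩ = ∫ z^2 |φ|² dz over the full domain.
Since the A² factors cancel between numerator and denominator, ⟨z²⟩ = 3·L^2/11.
Putting L = 4.71 gives 6.050.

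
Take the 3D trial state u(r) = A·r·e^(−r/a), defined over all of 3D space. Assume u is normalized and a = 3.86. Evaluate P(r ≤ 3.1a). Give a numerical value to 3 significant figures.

With dV = 4πr²dr, the probability is ∫|u|² dV over r ≤ 3.1a.
The full normalization integral is A²·[3·π·a^5] = 1, fixing A².
In terms of t = r/a (A², 4π and the length scale all cancel between numerator and denominator), P = [∫_{0}^{3.1} t^4·e^(-2·t) dt] / [∫_{0}^{∞} t^4·e^(-2·t) dt].
An antiderivative of t^4·e^(-2·t) is -(t^4/2 + t^3 + 3·t^2/2 + 3·t/2 + 3/4)·e^(-2·t); evaluating from 0 to 3.1 gives ≈ 0.55562, while the full integral is 3/4.
Taking the ratio yields P = 0.7408.

P ≈ 0.741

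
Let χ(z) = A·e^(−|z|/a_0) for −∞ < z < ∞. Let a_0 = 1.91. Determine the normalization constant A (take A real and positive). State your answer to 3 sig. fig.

Normalization requires ∫|χ|² dz = 1, integrated from −∞ to ∞.
∫|χ|² dz = A²·(a_0).
So A² = (a_0)^(−1).
Plugging in a_0 = 1.91 yields A = 0.7236.

A ≈ 0.724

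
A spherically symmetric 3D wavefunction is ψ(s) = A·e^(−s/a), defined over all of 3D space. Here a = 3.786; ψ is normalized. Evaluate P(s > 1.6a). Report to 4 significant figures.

With dV = 4πs²ds, the probability is ∫|ψ|² dV over s > 1.6a.
The full normalization integral is A²·[π·a^3] = 1, fixing A².
Substituting u = s/a, A², 4π and the length scale all cancel in the ratio: P = ∫_{1.6}^{∞} u^2·e^(-2·u) du / ∫_{0}^{∞} u^2·e^(-2·u) du.
An antiderivative of u^2·e^(-2·u) is -(2·u^2 + 2·u + 1)·e^(-2·u)/4; evaluating from 1.6 to ∞ gives 233·e^(-16/5)/100, while the full integral is 1/4.
The region integral divided by the full integral gives P = 0.37990.

P ≈ 0.3799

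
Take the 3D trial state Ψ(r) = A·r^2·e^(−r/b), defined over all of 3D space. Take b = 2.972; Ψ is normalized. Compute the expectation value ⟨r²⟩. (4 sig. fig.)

⟨r²⟩ = ∫ r^2 |Ψ|² 4πr² dr over the full domain.
Evaluating both integrals, ⟨r²⟩ = 14·b^2.
With b = 2.972, ⟨r^2⟩ = 123.66.

⟨r^2⟩ ≈ 123.7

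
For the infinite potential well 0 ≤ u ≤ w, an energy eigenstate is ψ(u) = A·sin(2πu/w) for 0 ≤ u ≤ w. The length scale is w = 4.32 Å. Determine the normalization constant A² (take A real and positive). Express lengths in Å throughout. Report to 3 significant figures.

Require ∫ |ψ|² du = 1 over the whole domain.
∫|ψ|² du = A²·(w/2).
Setting this equal to 1 gives A² = 1/(w/2).
Plugging in w = 4.32 yields A = 0.6804.

A^2 ≈ 0.463 Å^(-1)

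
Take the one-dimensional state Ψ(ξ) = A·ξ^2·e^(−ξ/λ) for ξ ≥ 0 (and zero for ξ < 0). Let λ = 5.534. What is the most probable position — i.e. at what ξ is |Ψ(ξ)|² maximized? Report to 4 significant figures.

Set d/dξ [|Ψ(ξ)|²] = 0 and solve for ξ > 0.
This gives ξ = 2·λ.
With λ = 5.534, the most probable position is 11.068.

ξ ≈ 11.07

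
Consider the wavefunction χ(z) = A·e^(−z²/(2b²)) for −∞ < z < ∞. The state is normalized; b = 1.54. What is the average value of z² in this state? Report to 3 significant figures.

The expectation value is the |χ|²-weighted average of z^2: ∫ z^2|χ|² dz.
Evaluating both integrals, ⟨z²⟩ = b^2/2.
With b = 1.54, ⟨z^2⟩ = 1.186.

⟨z^2⟩ ≈ 1.19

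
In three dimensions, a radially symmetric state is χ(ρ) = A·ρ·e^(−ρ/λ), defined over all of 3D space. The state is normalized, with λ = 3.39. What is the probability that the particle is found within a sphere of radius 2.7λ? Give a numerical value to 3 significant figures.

P = ∫ |χ|² 4πρ² dρ over ρ ≤ 2.7λ.
Normalization gives A² = 1/(3·π·λ^5).
Let u = ρ/λ; then A², 4π and the length scale all cancel, so P = ∫_{0}^{2.7} u^4·e^(-2·u) du ÷ ∫_{0}^{∞} u^4·e^(-2·u) du.
An antiderivative of u^4·e^(-2·u) is -(u^4/2 + u^3 + 3·u^2/2 + 3·u/2 + 3/4)·e^(-2·u); evaluating from 0 to 2.7 gives ≈ 0.47002, while the full integral is 3/4.
This evaluates to P = 0.6267.

P ≈ 0.627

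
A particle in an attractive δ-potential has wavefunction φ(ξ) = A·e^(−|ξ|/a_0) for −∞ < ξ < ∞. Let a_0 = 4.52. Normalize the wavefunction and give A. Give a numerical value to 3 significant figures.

Require ∫ |φ|² dξ = 1 over the whole domain.
Carrying out the integral gives A² · a_0.
Plugging in a_0 = 4.52 yields A = 0.4704.

A ≈ 0.470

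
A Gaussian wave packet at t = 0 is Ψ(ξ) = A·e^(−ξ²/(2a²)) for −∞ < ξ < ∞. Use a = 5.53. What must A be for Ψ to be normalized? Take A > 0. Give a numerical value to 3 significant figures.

Require ∫ |Ψ|² dξ = 1 over the whole domain.
With ∫_{−∞}^{∞} ξ^(2m) e^(−αξ²) dξ = (2m−1)!!·√π / (2^m α^(m+1/2)), ∫|Ψ|² dξ = A²·(√(π)·a).
Substituting a = 5.53 gives A² = 0.1020, so A = 0.3194.

A ≈ 0.319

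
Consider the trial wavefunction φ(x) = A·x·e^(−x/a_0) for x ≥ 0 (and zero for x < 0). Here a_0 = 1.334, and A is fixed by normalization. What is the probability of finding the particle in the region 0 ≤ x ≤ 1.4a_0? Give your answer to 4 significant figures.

P ≈ 0.5305

The probability is P = ∫ |φ|² dx over [0, 1.4a_0].
The normalization integral ∫|φ|²dx over the whole domain equals a_0^3/4·A², and A² cancels in the ratio.
Let u = x/a_0; then A² and the length scale cancel, so P = ∫_{0}^{1.4} u^2·e^(-2·u) du ÷ ∫_{0}^{∞} u^2·e^(-2·u) du.
An antiderivative of u^2·e^(-2·u) is -(2·u^2 + 2·u + 1)·e^(-2·u)/4; evaluating from 0 to 1.4 gives 1/4 - 193·e^(-14/5)/100, while the full integral is 1/4.
Taking the ratio, P = 0.53055.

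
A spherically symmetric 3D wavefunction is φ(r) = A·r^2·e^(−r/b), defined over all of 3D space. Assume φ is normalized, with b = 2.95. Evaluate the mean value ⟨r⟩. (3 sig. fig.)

⟨r⟩ ≈ 10.3

By definition ⟨r⟩ = ∫ r |φ(r)|² 4πr² dr.
Using ∫₀^∞ rⁿ e^(−αr) dr = n!/αⁿ⁺¹, evaluating both integrals, ⟨r⟩ = 7·b/2.
Putting b = 2.95 gives 10.33.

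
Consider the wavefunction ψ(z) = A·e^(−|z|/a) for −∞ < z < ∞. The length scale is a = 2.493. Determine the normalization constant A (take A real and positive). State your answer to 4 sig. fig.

Normalization requires ∫|ψ|² dz = 1, integrated from −∞ to ∞.
The integral (without the A² prefactor) comes out to a.
Hence A² = 1/[a].
With a = 2.493: A² = 0.40112 and A = 0.63334.

A ≈ 0.6333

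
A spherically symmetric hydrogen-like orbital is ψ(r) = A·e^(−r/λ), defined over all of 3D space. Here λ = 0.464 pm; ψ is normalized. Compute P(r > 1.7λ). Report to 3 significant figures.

P ≈ 0.340

P = ∫ |ψ|² 4πr² dr over r > 1.7λ.
The full normalization integral is A²·[π·λ^3] = 1, fixing A².
Let u = r/λ; then A², 4π and the length scale all cancel, so P = ∫_{1.7}^{∞} u^2·e^(-2·u) du ÷ ∫_{0}^{∞} u^2·e^(-2·u) du.
With ∫ u^2·e^(-2·u) du = -(2·u^2 + 2·u + 1)·e^(-2·u)/4 + C, the region integral is 509·e^(-17/5)/200 and the full one is 1/4.
This evaluates to P = 0.3397.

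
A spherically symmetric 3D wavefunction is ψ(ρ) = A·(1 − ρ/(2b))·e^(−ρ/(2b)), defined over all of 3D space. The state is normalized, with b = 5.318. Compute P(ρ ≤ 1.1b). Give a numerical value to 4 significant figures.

P = ∫ |ψ|² 4πρ² dρ over ρ ≤ 1.1b.
A² is fixed by ∫₀^∞ 4πρ²|ψ|² dρ = 1, i.e. A² = (8·π·b^3)^(−1).
In terms of u = ρ/b (A², 4π and the length scale all cancel between numerator and denominator), P = [∫_{0}^{1.1} u^2·(1 - u/2)^2·e^(-u) du] / [∫_{0}^{∞} u^2·(1 - u/2)^2·e^(-u) du].
Using ∫ u^2·(1 - u/2)^2·e^(-u) du = -(u^4/4 + u^2 + 2·u + 2)·e^(-u), the numerator is ≈ 0.0773283 and the denominator is 2.
This evaluates to P = 0.038664.

P ≈ 0.03866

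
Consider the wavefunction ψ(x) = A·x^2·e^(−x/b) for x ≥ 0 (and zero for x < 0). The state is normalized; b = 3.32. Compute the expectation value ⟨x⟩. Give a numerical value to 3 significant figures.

The expectation value is the |ψ|²-weighted average of x: ∫ x|ψ|² dx.
Since the A² factors cancel between numerator and denominator, ⟨x⟩ = 5·b/2.
Putting b = 3.32 gives 8.300.

⟨x⟩ ≈ 8.30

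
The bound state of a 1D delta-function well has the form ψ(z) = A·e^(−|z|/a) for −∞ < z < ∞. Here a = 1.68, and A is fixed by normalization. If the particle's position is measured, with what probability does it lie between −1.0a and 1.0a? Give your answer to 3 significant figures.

P ≈ 0.865

The probability is P = ∫ |ψ|² dz over [−1.0a, 1.0a].
With A² fixed by ∫|ψ|² = 1, i.e. A² = (a)^(−1), substitute and integrate.
Both integrals are even about z = 0, so only the z ≥ 0 halves are needed (the factors of 2 cancel). Substituting u = z/a, A² and the length scale cancel in the ratio: P = ∫_{0}^{1.0} e^(-2·u) du / ∫_{0}^{∞} e^(-2·u) du.
An antiderivative of e^(-2·u) is -e^(-2·u)/2; evaluating from 0 to 1.0 gives 1/2 - e^(-2)/2, while the full integral is 1/2.
The result is P = 0.8647.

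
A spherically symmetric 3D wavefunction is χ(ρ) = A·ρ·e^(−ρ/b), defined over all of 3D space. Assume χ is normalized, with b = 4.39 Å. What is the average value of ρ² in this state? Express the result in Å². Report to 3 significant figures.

⟨ρ^2⟩ ≈ 145 Å^2

The expectation value is the |χ|²-weighted average of ρ^2: ∫ ρ^2|χ|² 4πρ² dρ.
The ratio of the moment integral to the normalization integral gives ⟨ρ²⟩ = 15·b^2/2.
With b = 4.39, ⟨ρ^2⟩ = 144.5.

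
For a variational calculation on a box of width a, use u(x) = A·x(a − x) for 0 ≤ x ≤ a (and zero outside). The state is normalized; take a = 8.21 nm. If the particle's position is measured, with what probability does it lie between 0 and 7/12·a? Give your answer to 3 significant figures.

P = ∫_{0}^{7/12·a} |u(x)|² dx.
With A² fixed by ∫|u|² = 1, i.e. A² = (a^5/30)^(−1), substitute and integrate.
Substituting t = x/a, A² and the length scale cancel in the ratio: P = ∫_{0}^{7/12} t^2·(1 - t)^2 dt / ∫_{0}^{1} t^2·(1 - t)^2 dt.
An antiderivative of t^2·(1 - t)^2 is t^3·(6·t^2 - 15·t + 10)/30; evaluating from 0 to 7/12 gives ≈ 0.021779, while the full integral is 1/30.
This works out to P = 0.6534.

P ≈ 0.653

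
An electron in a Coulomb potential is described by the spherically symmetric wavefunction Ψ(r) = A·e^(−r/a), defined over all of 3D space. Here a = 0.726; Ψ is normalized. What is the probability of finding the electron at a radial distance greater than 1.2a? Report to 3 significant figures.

P ≈ 0.570

P = ∫ |Ψ|² 4πr² dr over r > 1.2a.
A² is fixed by ∫₀^∞ 4πr²|Ψ|² dr = 1, i.e. A² = (π·a^3)^(−1).
In terms of u = r/a (A², 4π and the length scale all cancel between numerator and denominator), P = [∫_{1.2}^{∞} u^2·e^(-2·u) du] / [∫_{0}^{∞} u^2·e^(-2·u) du].
With ∫ u^2·e^(-2·u) du = -(2·u^2 + 2·u + 1)·e^(-2·u)/4 + C, the region integral is 157·e^(-12/5)/100 and the full one is 1/4.
The region integral divided by the full integral gives P = 0.5697.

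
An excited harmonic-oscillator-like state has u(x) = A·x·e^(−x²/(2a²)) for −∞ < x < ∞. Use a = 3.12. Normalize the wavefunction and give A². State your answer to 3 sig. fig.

A^2 ≈ 0.0372

The normalization condition is ∫|u|² dx = 1 from −∞ to ∞.
Differentiating ∫e^(−αx²) dx = √(π/α) under α to get the higher moments, the integral (without the A² prefactor) comes out to √(π)·a^3/2.
With a = 3.12: A² = 0.03715 and A = 0.1928.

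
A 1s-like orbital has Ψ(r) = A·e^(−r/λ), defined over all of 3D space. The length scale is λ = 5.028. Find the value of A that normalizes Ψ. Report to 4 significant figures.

A ≈ 0.05004

The normalization condition is ∫|Ψ|² 4πr² dr = 1 from 0 to ∞.
Using ∫₀^∞ rⁿ e^(−αr) dr = n!/αⁿ⁺¹, carrying out the integral gives A² · π·λ^3.
Setting this equal to 1 gives A² = 1/(π·λ^3).
Plugging in λ = 5.028 yields A = 0.050042.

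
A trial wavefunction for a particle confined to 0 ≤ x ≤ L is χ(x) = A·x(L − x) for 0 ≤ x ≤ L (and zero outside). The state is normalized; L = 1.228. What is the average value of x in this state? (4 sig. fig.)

By definition ⟨x⟩ = ∫ x |χ(x)|² dx.
Expanding the polynomial and integrating term by term, since the A² factors cancel between numerator and denominator, ⟨x⟩ = L/2.
With L = 1.228, ⟨x⟩ = 0.61400.

⟨x⟩ ≈ 0.6140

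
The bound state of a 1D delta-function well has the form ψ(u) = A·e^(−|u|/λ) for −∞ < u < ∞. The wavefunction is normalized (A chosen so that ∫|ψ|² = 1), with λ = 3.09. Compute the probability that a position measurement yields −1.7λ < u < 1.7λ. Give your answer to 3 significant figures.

P ≈ 0.967

|ψ|² is the probability density, so P = ∫_{−1.7λ}^{1.7λ} |ψ|² du.
With A² fixed by ∫|ψ|² = 1, i.e. A² = (λ)^(−1), substitute and integrate.
Both integrals are even about u = 0, so only the u ≥ 0 halves are needed (the factors of 2 cancel). Substituting t = u/λ, A² and the length scale cancel in the ratio: P = ∫_{0}^{1.7} e^(-2·t) dt / ∫_{0}^{∞} e^(-2·t) dt.
Using ∫ e^(-2·t) dt = -e^(-2·t)/2, the numerator is 1/2 - e^(-17/5)/2 and the denominator is 1/2.
Evaluating gives P = 0.9666.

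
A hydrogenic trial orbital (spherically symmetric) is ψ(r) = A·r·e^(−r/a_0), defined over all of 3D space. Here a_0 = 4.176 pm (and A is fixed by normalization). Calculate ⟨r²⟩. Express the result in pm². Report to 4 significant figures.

⟨r²⟩ = ∫ r^2 |ψ|² 4πr² dr over the full domain.
Recall ∫₀^∞ r^m e^(−r/β) dr = m!·β^(m+1), since the A² factors cancel between numerator and denominator, ⟨r²⟩ = 15·a_0^2/2.
With a_0 = 4.176, ⟨r^2⟩ = 130.79.

⟨r^2⟩ ≈ 130.8 pm^2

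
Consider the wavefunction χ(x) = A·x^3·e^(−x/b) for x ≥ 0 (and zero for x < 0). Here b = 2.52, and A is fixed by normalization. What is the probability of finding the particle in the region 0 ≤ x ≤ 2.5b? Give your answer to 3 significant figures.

P ≈ 0.238

The probability is P = ∫ |χ|² dx over [0, 2.5b].
With A² fixed by ∫|χ|² = 1, i.e. A² = (45·b^7/8)^(−1), substitute and integrate.
Substituting u = x/b, A² and the length scale cancel in the ratio: P = ∫_{0}^{2.5} u^6·e^(-2·u) du / ∫_{0}^{∞} u^6·e^(-2·u) du.
An antiderivative of u^6·e^(-2·u) is -(4·u^6 + 12·u^5 + 30·u^4 + 60·u^3 + 90·u^2 + 90·u + 45)·e^(-2·u)/8; evaluating from 0 to 2.5 gives ≈ 1.3377, while the full integral is 45/8.
The result is P = 0.2378.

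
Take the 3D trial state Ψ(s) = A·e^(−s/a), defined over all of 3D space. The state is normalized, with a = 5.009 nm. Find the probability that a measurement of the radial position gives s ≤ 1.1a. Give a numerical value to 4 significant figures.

P ≈ 0.3773

With dV = 4πs²ds, the probability is ∫|Ψ|² dV over s ≤ 1.1a.
The full normalization integral is A²·[π·a^3] = 1, fixing A².
Let u = s/a; then A², 4π and the length scale all cancel, so P = ∫_{0}^{1.1} u^2·e^(-2·u) du ÷ ∫_{0}^{∞} u^2·e^(-2·u) du.
With ∫ u^2·e^(-2·u) du = -(2·u^2 + 2·u + 1)·e^(-2·u)/4 + C, the region integral is 1/4 - 281·e^(-11/5)/200 and the full one is 1/4.
The region integral divided by the full integral gives P = 0.37729.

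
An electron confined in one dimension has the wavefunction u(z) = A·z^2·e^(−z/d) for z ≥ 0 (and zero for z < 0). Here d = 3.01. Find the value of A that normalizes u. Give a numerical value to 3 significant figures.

A ≈ 0.0735

The normalization condition is ∫|u|² dz = 1 from 0 to ∞.
With ∫₀^∞ z^4 e^(−αz) dz = 4!/α^5, the integral (without the A² prefactor) comes out to 3·d^5/4.
So A² = (3·d^5/4)^(−1).
Substituting d = 3.01 gives A² = 0.005396, so A = 0.07346.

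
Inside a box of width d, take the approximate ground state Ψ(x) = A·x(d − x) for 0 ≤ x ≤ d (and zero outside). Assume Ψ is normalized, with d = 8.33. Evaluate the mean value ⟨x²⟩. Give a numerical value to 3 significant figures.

The expectation value is the |Ψ|²-weighted average of x^2: ∫ x^2|Ψ|² dx.
Expanding the polynomial and integrating term by term, the ratio of the moment integral to the normalization integral gives ⟨x²⟩ = 2·d^2/7.
With d = 8.33, ⟨x^2⟩ = 19.83.

⟨x^2⟩ ≈ 19.8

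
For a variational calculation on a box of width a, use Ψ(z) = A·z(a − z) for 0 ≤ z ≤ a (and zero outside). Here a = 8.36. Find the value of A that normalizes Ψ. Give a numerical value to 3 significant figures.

Normalization requires ∫|Ψ|² dz = 1, integrated from 0 to a.
The integral (without the A² prefactor) comes out to a^5/30.
Hence A² = 1/[a^5/30].
Plugging in a = 8.36 yields A = 0.02710.

A ≈ 0.0271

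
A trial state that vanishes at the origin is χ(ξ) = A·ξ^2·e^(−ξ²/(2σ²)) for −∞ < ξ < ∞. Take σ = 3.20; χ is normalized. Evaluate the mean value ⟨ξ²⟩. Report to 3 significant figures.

By definition ⟨ξ²⟩ = ∫ ξ^2 |χ(ξ)|² dξ.
The ratio of the moment integral to the normalization integral gives ⟨ξ²⟩ = 5·σ^2/2.
With σ = 3.20, ⟨ξ^2⟩ = 25.60.

⟨ξ^2⟩ ≈ 25.6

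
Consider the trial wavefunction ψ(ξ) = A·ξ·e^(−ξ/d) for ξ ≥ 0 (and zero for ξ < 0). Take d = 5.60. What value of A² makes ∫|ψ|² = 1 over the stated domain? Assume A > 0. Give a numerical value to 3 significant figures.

A^2 ≈ 0.0228

Normalization requires ∫|ψ|² dξ = 1, integrated from 0 to ∞.
Carrying out the integral gives A² · d^3/4.
Substituting d = 5.60 gives A² = 0.02278, so A = 0.1509.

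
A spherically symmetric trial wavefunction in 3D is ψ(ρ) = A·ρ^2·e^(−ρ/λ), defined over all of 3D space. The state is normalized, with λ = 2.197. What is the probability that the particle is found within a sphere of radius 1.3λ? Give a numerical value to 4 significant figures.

With dV = 4πρ²dρ, the probability is ∫|ψ|² dV over ρ ≤ 1.3λ.
A² is fixed by ∫₀^∞ 4πρ²|ψ|² dρ = 1, i.e. A² = (45·π·λ^7/2)^(−1).
Substituting u = ρ/λ, A², 4π and the length scale all cancel in the ratio: P = ∫_{0}^{1.3} u^6·e^(-2·u) du / ∫_{0}^{∞} u^6·e^(-2·u) du.
Using ∫ u^6·e^(-2·u) du = -(4·u^6 + 12·u^5 + 30·u^4 + 60·u^3 + 90·u^2 + 90·u + 45)·e^(-2·u)/8, the numerator is ≈ 0.0965818 and the denominator is 45/8.
Taking the ratio yields P = 0.017170.

P ≈ 0.01717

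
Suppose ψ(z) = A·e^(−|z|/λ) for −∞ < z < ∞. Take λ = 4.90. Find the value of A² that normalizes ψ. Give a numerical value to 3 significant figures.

A^2 ≈ 0.204

The normalization condition is ∫|ψ|² dz = 1 from −∞ to ∞.
Carrying out the integral gives A² · λ.
So A² = (λ)^(−1).
Substituting λ = 4.90 gives A² = 0.2041, so A = 0.4518.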